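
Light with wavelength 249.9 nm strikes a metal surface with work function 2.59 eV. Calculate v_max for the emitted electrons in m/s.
9.1332e+05 m/s

First, find the maximum kinetic energy:
E_photon = hc/λ = 4.9614 eV
KE_max = E_photon - φ = 4.9614 - 2.59 = 2.3714 eV

Convert to Joules: KE_max = 2.3714 × 1.602×10⁻¹⁹ J = 3.7993e-19 J

Then use KE = ½mv² to find velocity:
v = √(2·KE/m) = √(2 × 3.7993e-19 J / 9.109e-31 kg)
v = 9.1332e+05 m/s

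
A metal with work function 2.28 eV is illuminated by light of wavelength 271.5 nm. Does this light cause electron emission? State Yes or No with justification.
Yes

For photoemission, the photon energy must exceed the work function.

Photon energy: E = hc/λ = 4.5666 eV
Work function: φ = 2.28 eV

Since E_photon (4.5666 eV) > φ (2.28 eV), photoemission WILL occur.
The threshold wavelength is λ₀ = hc/φ = 543.8 nm.
Since 271.5 nm < 543.8 nm, the light has sufficient energy.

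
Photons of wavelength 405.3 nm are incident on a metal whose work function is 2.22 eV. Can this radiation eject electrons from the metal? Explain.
Yes

For photoemission, the photon energy must exceed the work function.

Photon energy: E = hc/λ = 3.0591 eV
Work function: φ = 2.22 eV

Since E_photon (3.0591 eV) > φ (2.22 eV), photoemission WILL occur.
The threshold wavelength is λ₀ = hc/φ = 558.5 nm.
Since 405.3 nm < 558.5 nm, the light has sufficient energy.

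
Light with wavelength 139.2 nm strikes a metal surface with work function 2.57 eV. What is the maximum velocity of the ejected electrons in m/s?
1.4930e+06 m/s

First, find the maximum kinetic energy:
E_photon = hc/λ = 8.9069 eV
KE_max = E_photon - φ = 8.9069 - 2.57 = 6.3369 eV

Convert to Joules: KE_max = 6.3369 × 1.602×10⁻¹⁹ J = 1.0153e-18 J

Then use KE = ½mv² to find velocity:
v = √(2·KE/m) = √(2 × 1.0153e-18 J / 9.109e-31 kg)
v = 1.4930e+06 m/s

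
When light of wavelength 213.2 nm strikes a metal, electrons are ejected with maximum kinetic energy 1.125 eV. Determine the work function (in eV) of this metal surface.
4.69 eV

From Einstein's photoelectric equation: KE_max = hf - φ = hc/λ - φ

Rearranging for φ:
φ = hc/λ - KE_max

Calculate photon energy:
E_photon = hc/λ = 5.8154 eV

Therefore:
φ = 5.8154 - 1.125 = 4.69 eV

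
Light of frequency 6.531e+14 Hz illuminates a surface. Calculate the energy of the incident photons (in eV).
2.7010 eV

Using E = hf:

E = hf = (6.626×10⁻³⁴ J·s)(6.531e+14 Hz)
E = 2.7010 eV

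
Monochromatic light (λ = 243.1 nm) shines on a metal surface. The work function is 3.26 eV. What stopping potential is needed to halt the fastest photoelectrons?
1.8401 V

The stopping potential V_s satisfies: eV_s = KE_max

First, find KE_max using Einstein's equation:
E_photon = hc/λ = 5.1001 eV
KE_max = E_photon - φ = 5.1001 - 3.26 = 1.8401 eV

Since eV_s = KE_max:
V_s = KE_max/e = 1.8401 V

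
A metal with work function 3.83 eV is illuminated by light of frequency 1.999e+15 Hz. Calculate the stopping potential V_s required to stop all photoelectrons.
4.4372 V

The stopping potential V_s satisfies: eV_s = KE_max

First, find KE_max using Einstein's equation:
E_photon = hf = (6.626×10⁻³⁴ J·s)(1.999e+15 Hz) = 8.2672 eV
KE_max = E_photon - φ = 8.2672 - 3.83 = 4.4372 eV

Since eV_s = KE_max:
V_s = KE_max/e = 4.4372 V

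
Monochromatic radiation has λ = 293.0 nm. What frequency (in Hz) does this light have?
1.0232e+15 Hz

Using the wave equation: c = fλ

Solving for frequency:
f = c/λ = (3×10⁸ m/s) / (293.0×10⁻⁹ m)
f = 1.0232e+15 Hz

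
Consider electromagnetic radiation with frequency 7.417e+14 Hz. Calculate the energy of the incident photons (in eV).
3.0674 eV

Using E = hf:

E = hf = (6.626×10⁻³⁴ J·s)(7.417e+14 Hz)
E = 3.0674 eV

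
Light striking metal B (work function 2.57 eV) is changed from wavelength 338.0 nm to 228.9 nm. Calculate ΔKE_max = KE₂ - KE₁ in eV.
1.7484 eV

Using Einstein's equation: KE_max = hc/λ - φ

For λ₁ = 338.0 nm:
KE₁ = hc/λ₁ - φ = 3.6682 - 2.57 = 1.0982 eV

For λ₂ = 228.9 nm:
KE₂ = hc/λ₂ - φ = 5.4165 - 2.57 = 2.8465 eV

Change in KE:
ΔKE = KE₂ - KE₁ = 2.8465 - 1.0982 = 1.7484 eV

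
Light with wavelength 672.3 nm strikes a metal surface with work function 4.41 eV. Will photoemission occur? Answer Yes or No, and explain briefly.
No

For photoemission, the photon energy must exceed the work function.

Photon energy: E = hc/λ = 1.8442 eV
Work function: φ = 4.41 eV

Since E_photon (1.8442 eV) < φ (4.41 eV), photoemission will NOT occur.
The threshold wavelength is λ₀ = hc/φ = 281.1 nm.
Since 672.3 nm > 281.1 nm, the photons lack sufficient energy.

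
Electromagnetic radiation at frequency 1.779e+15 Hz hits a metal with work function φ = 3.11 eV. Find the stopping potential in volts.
4.2474 V

The stopping potential V_s satisfies: eV_s = KE_max

First, find KE_max using Einstein's equation:
E_photon = hf = (6.626×10⁻³⁴ J·s)(1.779e+15 Hz) = 7.3574 eV
KE_max = E_photon - φ = 7.3574 - 3.11 = 4.2474 eV

Since eV_s = KE_max:
V_s = KE_max/e = 4.2474 V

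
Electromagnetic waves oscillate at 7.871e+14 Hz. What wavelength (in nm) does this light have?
380.88 nm

Using the wave equation: c = fλ

Solving for wavelength:
λ = c/f = (3×10⁸ m/s) / (7.871e+14 Hz)
λ = 380.88 nm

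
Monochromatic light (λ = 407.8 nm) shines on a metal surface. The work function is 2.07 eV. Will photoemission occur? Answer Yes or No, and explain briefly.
Yes

For photoemission, the photon energy must exceed the work function.

Photon energy: E = hc/λ = 3.0403 eV
Work function: φ = 2.07 eV

Since E_photon (3.0403 eV) > φ (2.07 eV), photoemission WILL occur.
The threshold wavelength is λ₀ = hc/φ = 599.0 nm.
Since 407.8 nm < 599.0 nm, the light has sufficient energy.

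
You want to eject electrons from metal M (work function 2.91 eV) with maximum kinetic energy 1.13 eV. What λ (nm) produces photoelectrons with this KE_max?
306.89 nm

From Einstein's equation: KE_max = hc/λ - φ

Rearranging for λ:
hc/λ = KE_max + φ
λ = hc/(KE_max + φ)

Required photon energy:
E_photon = KE_max + φ = 1.13 + 2.91 = 4.04 eV

Required wavelength:
λ = hc/E_photon = (6.626×10⁻³⁴)(3×10⁸) / (4.04 × 1.602×10⁻¹⁹)
λ = 306.89 nm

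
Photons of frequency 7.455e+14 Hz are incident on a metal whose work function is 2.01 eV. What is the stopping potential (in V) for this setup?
1.0731 V

The stopping potential V_s satisfies: eV_s = KE_max

First, find KE_max using Einstein's equation:
E_photon = hf = (6.626×10⁻³⁴ J·s)(7.455e+14 Hz) = 3.0831 eV
KE_max = E_photon - φ = 3.0831 - 2.01 = 1.0731 eV

Since eV_s = KE_max:
V_s = KE_max/e = 1.0731 V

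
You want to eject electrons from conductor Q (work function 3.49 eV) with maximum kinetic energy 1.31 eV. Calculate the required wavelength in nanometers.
258.30 nm

From Einstein's equation: KE_max = hc/λ - φ

Rearranging for λ:
hc/λ = KE_max + φ
λ = hc/(KE_max + φ)

Required photon energy:
E_photon = KE_max + φ = 1.31 + 3.49 = 4.80 eV

Required wavelength:
λ = hc/E_photon = (6.626×10⁻³⁴)(3×10⁸) / (4.80 × 1.602×10⁻¹⁹)
λ = 258.30 nm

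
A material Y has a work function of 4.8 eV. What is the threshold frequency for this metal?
1.1606e+15 Hz

The threshold frequency is when the photon energy equals the work function:
hf₀ = φ

Solving for f₀:
f₀ = φ/h = (4.8 eV × 1.602×10⁻¹⁹ J/eV) / (6.626×10⁻³⁴ J·s)
f₀ = 1.1606e+15 Hz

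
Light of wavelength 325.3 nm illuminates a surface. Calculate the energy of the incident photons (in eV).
3.8114 eV

Using E = hf = hc/λ:

E = hc/λ = (6.626×10⁻³⁴ J·s)(3×10⁸ m/s) / (325.3×10⁻⁹ m)
E = 3.8114 eV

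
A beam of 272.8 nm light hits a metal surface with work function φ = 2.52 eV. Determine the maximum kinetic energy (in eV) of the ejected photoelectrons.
2.0249 eV

Using Einstein's photoelectric equation: KE_max = hf - φ = hc/λ - φ

First, calculate the photon energy:
E_photon = hc/λ = (6.626×10⁻³⁴ J·s)(3×10⁸ m/s) / (272.8×10⁻⁹ m)
E_photon = 4.5449 eV

Then, the maximum kinetic energy:
KE_max = E_photon - φ = 4.5449 eV - 2.52 eV = 2.0249 eV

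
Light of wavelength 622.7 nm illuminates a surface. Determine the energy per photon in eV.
1.9911 eV

Using E = hf = hc/λ:

E = hc/λ = (6.626×10⁻³⁴ J·s)(3×10⁸ m/s) / (622.7×10⁻⁹ m)
E = 1.9911 eV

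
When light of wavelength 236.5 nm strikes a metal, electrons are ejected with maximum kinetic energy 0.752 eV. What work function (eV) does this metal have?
4.49 eV

From Einstein's photoelectric equation: KE_max = hf - φ = hc/λ - φ

Rearranging for φ:
φ = hc/λ - KE_max

Calculate photon energy:
E_photon = hc/λ = 5.2425 eV

Therefore:
φ = 5.2425 - 0.752 = 4.49 eV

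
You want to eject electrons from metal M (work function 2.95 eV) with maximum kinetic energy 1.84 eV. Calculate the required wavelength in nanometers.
258.84 nm

From Einstein's equation: KE_max = hc/λ - φ

Rearranging for λ:
hc/λ = KE_max + φ
λ = hc/(KE_max + φ)

Required photon energy:
E_photon = KE_max + φ = 1.84 + 2.95 = 4.79 eV

Required wavelength:
λ = hc/E_photon = (6.626×10⁻³⁴)(3×10⁸) / (4.79 × 1.602×10⁻¹⁹)
λ = 258.84 nm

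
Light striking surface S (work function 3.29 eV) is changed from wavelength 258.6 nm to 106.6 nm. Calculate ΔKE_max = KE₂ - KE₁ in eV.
6.8363 eV

Using Einstein's equation: KE_max = hc/λ - φ

For λ₁ = 258.6 nm:
KE₁ = hc/λ₁ - φ = 4.7944 - 3.29 = 1.5044 eV

For λ₂ = 106.6 nm:
KE₂ = hc/λ₂ - φ = 11.6308 - 3.29 = 8.3408 eV

Change in KE:
ΔKE = KE₂ - KE₁ = 8.3408 - 1.5044 = 6.8363 eV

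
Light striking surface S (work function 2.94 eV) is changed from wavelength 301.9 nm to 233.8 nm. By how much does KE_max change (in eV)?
1.1962 eV

Using Einstein's equation: KE_max = hc/λ - φ

For λ₁ = 301.9 nm:
KE₁ = hc/λ₁ - φ = 4.1068 - 2.94 = 1.1668 eV

For λ₂ = 233.8 nm:
KE₂ = hc/λ₂ - φ = 5.3030 - 2.94 = 2.3630 eV

Change in KE:
ΔKE = KE₂ - KE₁ = 2.3630 - 1.1668 = 1.1962 eV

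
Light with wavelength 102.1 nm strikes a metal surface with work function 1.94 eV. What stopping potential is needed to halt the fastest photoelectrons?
10.2034 V

The stopping potential V_s satisfies: eV_s = KE_max

First, find KE_max using Einstein's equation:
E_photon = hc/λ = 12.1434 eV
KE_max = E_photon - φ = 12.1434 - 1.94 = 10.2034 eV

Since eV_s = KE_max:
V_s = KE_max/e = 10.2034 V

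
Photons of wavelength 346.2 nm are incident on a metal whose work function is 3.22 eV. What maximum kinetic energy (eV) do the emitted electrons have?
0.3613 eV

Using Einstein's photoelectric equation: KE_max = hf - φ = hc/λ - φ

First, calculate the photon energy:
E_photon = hc/λ = (6.626×10⁻³⁴ J·s)(3×10⁸ m/s) / (346.2×10⁻⁹ m)
E_photon = 3.5813 eV

Then, the maximum kinetic energy:
KE_max = E_photon - φ = 3.5813 eV - 3.22 eV = 0.3613 eV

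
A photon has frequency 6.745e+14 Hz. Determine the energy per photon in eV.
2.7895 eV

Using E = hf:

E = hf = (6.626×10⁻³⁴ J·s)(6.745e+14 Hz)
E = 2.7895 eV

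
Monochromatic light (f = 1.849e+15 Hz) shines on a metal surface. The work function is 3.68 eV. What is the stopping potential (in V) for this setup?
3.9668 V

The stopping potential V_s satisfies: eV_s = KE_max

First, find KE_max using Einstein's equation:
E_photon = hf = (6.626×10⁻³⁴ J·s)(1.849e+15 Hz) = 7.6468 eV
KE_max = E_photon - φ = 7.6468 - 3.68 = 3.9668 eV

Since eV_s = KE_max:
V_s = KE_max/e = 3.9668 V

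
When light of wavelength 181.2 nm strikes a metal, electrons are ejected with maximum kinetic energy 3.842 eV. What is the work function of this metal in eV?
3.00 eV

From Einstein's photoelectric equation: KE_max = hf - φ = hc/λ - φ

Rearranging for φ:
φ = hc/λ - KE_max

Calculate photon energy:
E_photon = hc/λ = 6.8424 eV

Therefore:
φ = 6.8424 - 3.842 = 3.00 eV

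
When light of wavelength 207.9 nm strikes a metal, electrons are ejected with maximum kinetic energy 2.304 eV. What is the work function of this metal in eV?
3.66 eV

From Einstein's photoelectric equation: KE_max = hf - φ = hc/λ - φ

Rearranging for φ:
φ = hc/λ - KE_max

Calculate photon energy:
E_photon = hc/λ = 5.9636 eV

Therefore:
φ = 5.9636 - 2.304 = 3.66 eV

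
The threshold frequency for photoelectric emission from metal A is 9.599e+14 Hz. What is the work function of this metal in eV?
3.97 eV

At the threshold frequency, photon energy equals work function:
φ = hf₀

Calculating:
φ = (6.626×10⁻³⁴ J·s)(9.599e+14 Hz)
φ = 3.97 eV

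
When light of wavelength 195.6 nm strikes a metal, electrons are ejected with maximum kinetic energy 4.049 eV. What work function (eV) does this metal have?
2.29 eV

From Einstein's photoelectric equation: KE_max = hf - φ = hc/λ - φ

Rearranging for φ:
φ = hc/λ - KE_max

Calculate photon energy:
E_photon = hc/λ = 6.3387 eV

Therefore:
φ = 6.3387 - 4.049 = 2.29 eV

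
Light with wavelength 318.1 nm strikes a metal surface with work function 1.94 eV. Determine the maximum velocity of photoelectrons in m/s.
8.2984e+05 m/s

First, find the maximum kinetic energy:
E_photon = hc/λ = 3.8976 eV
KE_max = E_photon - φ = 3.8976 - 1.94 = 1.9576 eV

Convert to Joules: KE_max = 1.9576 × 1.602×10⁻¹⁹ J = 3.1365e-19 J

Then use KE = ½mv² to find velocity:
v = √(2·KE/m) = √(2 × 3.1365e-19 J / 9.109e-31 kg)
v = 8.2984e+05 m/s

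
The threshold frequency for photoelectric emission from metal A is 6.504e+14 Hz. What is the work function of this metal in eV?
2.69 eV

At the threshold frequency, photon energy equals work function:
φ = hf₀

Calculating:
φ = (6.626×10⁻³⁴ J·s)(6.504e+14 Hz)
φ = 2.69 eV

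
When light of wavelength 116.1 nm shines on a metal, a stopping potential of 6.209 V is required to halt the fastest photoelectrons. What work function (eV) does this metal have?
4.47 eV

The stopping potential gives the maximum kinetic energy: KE_max = eV_s = 6.209 eV

From Einstein's photoelectric equation: KE_max = hc/λ - φ
Rearranging: φ = hc/λ - KE_max

Calculate photon energy:
E_photon = hc/λ = (6.626×10⁻³⁴ J·s)(3×10⁸ m/s) / (116.1×10⁻⁹ m) = 10.6791 eV

Therefore:
φ = 10.6791 - 6.209 = 4.47 eV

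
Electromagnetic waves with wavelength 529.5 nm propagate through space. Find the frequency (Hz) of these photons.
5.6618e+14 Hz

Using the wave equation: c = fλ

Solving for frequency:
f = c/λ = (3×10⁸ m/s) / (529.5×10⁻⁹ m)
f = 5.6618e+14 Hz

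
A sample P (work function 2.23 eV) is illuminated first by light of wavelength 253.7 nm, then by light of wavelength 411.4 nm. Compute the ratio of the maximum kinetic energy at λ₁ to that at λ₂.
3.3903

Using Einstein's equation: KE_max = hc/λ - φ

For λ₁ = 253.7 nm:
E₁ = hc/λ₁ = 4.8870 eV
KE₁ = E₁ - φ = 4.8870 - 2.23 = 2.6570 eV

For λ₂ = 411.4 nm:
E₂ = hc/λ₂ = 3.0137 eV
KE₂ = E₂ - φ = 3.0137 - 2.23 = 0.7837 eV

Ratio: KE₁/KE₂ = 2.6570/0.7837 = 3.3903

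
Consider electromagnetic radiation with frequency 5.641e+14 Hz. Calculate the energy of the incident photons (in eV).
2.3329 eV

Using E = hf:

E = hf = (6.626×10⁻³⁴ J·s)(5.641e+14 Hz)
E = 2.3329 eV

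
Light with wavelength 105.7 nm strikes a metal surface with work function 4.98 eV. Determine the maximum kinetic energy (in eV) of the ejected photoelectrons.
6.7498 eV

Using Einstein's photoelectric equation: KE_max = hf - φ = hc/λ - φ

First, calculate the photon energy:
E_photon = hc/λ = (6.626×10⁻³⁴ J·s)(3×10⁸ m/s) / (105.7×10⁻⁹ m)
E_photon = 11.7298 eV

Then, the maximum kinetic energy:
KE_max = E_photon - φ = 11.7298 eV - 4.98 eV = 6.7498 eV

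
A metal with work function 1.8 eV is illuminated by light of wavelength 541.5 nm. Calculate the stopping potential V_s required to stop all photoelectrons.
0.4896 V

The stopping potential V_s satisfies: eV_s = KE_max

First, find KE_max using Einstein's equation:
E_photon = hc/λ = 2.2896 eV
KE_max = E_photon - φ = 2.2896 - 1.8 = 0.4896 eV

Since eV_s = KE_max:
V_s = KE_max/e = 0.4896 V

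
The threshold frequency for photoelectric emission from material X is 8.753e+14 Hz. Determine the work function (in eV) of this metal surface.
3.62 eV

At the threshold frequency, photon energy equals work function:
φ = hf₀

Calculating:
φ = (6.626×10⁻³⁴ J·s)(8.753e+14 Hz)
φ = 3.62 eV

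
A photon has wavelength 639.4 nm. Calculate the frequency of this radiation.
4.6887e+14 Hz

Using the wave equation: c = fλ

Solving for frequency:
f = c/λ = (3×10⁸ m/s) / (639.4×10⁻⁹ m)
f = 4.6887e+14 Hz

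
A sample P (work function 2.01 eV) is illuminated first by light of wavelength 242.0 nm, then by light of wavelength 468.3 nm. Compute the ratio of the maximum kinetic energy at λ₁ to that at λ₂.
4.8833

Using Einstein's equation: KE_max = hc/λ - φ

For λ₁ = 242.0 nm:
E₁ = hc/λ₁ = 5.1233 eV
KE₁ = E₁ - φ = 5.1233 - 2.01 = 3.1133 eV

For λ₂ = 468.3 nm:
E₂ = hc/λ₂ = 2.6475 eV
KE₂ = E₂ - φ = 2.6475 - 2.01 = 0.6375 eV

Ratio: KE₁/KE₂ = 3.1133/0.6375 = 4.8833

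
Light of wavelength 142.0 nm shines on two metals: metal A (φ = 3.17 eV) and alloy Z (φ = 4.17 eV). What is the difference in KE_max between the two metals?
1.0000 eV

Using KE_max = hc/λ - φ for each metal:

Photon energy: E = hc/λ = 8.7313 eV

For metal A (φ₁ = 3.17 eV):
KE₁ = E - φ₁ = 8.7313 - 3.17 = 5.5613 eV

For alloy Z (φ₂ = 4.17 eV):
KE₂ = E - φ₂ = 8.7313 - 4.17 = 4.5613 eV

Difference:
ΔKE = KE₁ - KE₂ = 5.5613 - 4.5613 = 1.0000 eV

Note: The difference equals the difference in work functions: 4.17 - 3.17 = 1.00 eV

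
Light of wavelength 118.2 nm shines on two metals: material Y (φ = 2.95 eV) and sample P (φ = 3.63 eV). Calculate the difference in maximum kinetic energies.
0.6800 eV

Using KE_max = hc/λ - φ for each metal:

Photon energy: E = hc/λ = 10.4894 eV

For material Y (φ₁ = 2.95 eV):
KE₁ = E - φ₁ = 10.4894 - 2.95 = 7.5394 eV

For sample P (φ₂ = 3.63 eV):
KE₂ = E - φ₂ = 10.4894 - 3.63 = 6.8594 eV

Difference:
ΔKE = KE₁ - KE₂ = 7.5394 - 6.8594 = 0.6800 eV

Note: The difference equals the difference in work functions: 3.63 - 2.95 = 0.68 eV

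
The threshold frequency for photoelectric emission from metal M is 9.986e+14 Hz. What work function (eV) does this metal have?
4.13 eV

At the threshold frequency, photon energy equals work function:
φ = hf₀

Calculating:
φ = (6.626×10⁻³⁴ J·s)(9.986e+14 Hz)
φ = 4.13 eV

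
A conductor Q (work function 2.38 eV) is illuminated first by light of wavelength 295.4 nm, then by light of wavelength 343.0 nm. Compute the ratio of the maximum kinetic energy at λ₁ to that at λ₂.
1.4717

Using Einstein's equation: KE_max = hc/λ - φ

For λ₁ = 295.4 nm:
E₁ = hc/λ₁ = 4.1972 eV
KE₁ = E₁ - φ = 4.1972 - 2.38 = 1.8172 eV

For λ₂ = 343.0 nm:
E₂ = hc/λ₂ = 3.6147 eV
KE₂ = E₂ - φ = 3.6147 - 2.38 = 1.2347 eV

Ratio: KE₁/KE₂ = 1.8172/1.2347 = 1.4717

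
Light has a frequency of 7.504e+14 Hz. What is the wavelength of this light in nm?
399.51 nm

Using the wave equation: c = fλ

Solving for wavelength:
λ = c/f = (3×10⁸ m/s) / (7.504e+14 Hz)
λ = 399.51 nm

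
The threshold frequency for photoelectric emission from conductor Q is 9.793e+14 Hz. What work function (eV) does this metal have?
4.05 eV

At the threshold frequency, photon energy equals work function:
φ = hf₀

Calculating:
φ = (6.626×10⁻³⁴ J·s)(9.793e+14 Hz)
φ = 4.05 eV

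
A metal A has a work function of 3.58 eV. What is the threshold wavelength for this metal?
346.32 nm

The threshold wavelength is when the photon energy equals the work function:
hc/λ₀ = φ

Solving for λ₀:
λ₀ = hc/φ = (6.626×10⁻³⁴ J·s)(3×10⁸ m/s) / (3.58 eV × 1.602×10⁻¹⁹ J/eV)
λ₀ = 346.32 nm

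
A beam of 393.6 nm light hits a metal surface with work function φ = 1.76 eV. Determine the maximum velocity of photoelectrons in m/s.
6.9925e+05 m/s

First, find the maximum kinetic energy:
E_photon = hc/λ = 3.1500 eV
KE_max = E_photon - φ = 3.1500 - 1.76 = 1.3900 eV

Convert to Joules: KE_max = 1.3900 × 1.602×10⁻¹⁹ J = 2.2270e-19 J

Then use KE = ½mv² to find velocity:
v = √(2·KE/m) = √(2 × 2.2270e-19 J / 9.109e-31 kg)
v = 6.9925e+05 m/s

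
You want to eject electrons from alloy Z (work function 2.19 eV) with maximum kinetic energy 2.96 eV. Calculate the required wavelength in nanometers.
240.75 nm

From Einstein's equation: KE_max = hc/λ - φ

Rearranging for λ:
hc/λ = KE_max + φ
λ = hc/(KE_max + φ)

Required photon energy:
E_photon = KE_max + φ = 2.96 + 2.19 = 5.15 eV

Required wavelength:
λ = hc/E_photon = (6.626×10⁻³⁴)(3×10⁸) / (5.15 × 1.602×10⁻¹⁹)
λ = 240.75 nm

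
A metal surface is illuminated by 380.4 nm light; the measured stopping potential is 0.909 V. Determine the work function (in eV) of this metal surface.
2.35 eV

The stopping potential gives the maximum kinetic energy: KE_max = eV_s = 0.909 eV

From Einstein's photoelectric equation: KE_max = hc/λ - φ
Rearranging: φ = hc/λ - KE_max

Calculate photon energy:
E_photon = hc/λ = (6.626×10⁻³⁴ J·s)(3×10⁸ m/s) / (380.4×10⁻⁹ m) = 3.2593 eV

Therefore:
φ = 3.2593 - 0.909 = 2.35 eV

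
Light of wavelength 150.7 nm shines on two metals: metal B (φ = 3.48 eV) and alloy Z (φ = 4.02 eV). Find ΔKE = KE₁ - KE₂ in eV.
0.5400 eV

Using KE_max = hc/λ - φ for each metal:

Photon energy: E = hc/λ = 8.2272 eV

For metal B (φ₁ = 3.48 eV):
KE₁ = E - φ₁ = 8.2272 - 3.48 = 4.7472 eV

For alloy Z (φ₂ = 4.02 eV):
KE₂ = E - φ₂ = 8.2272 - 4.02 = 4.2072 eV

Difference:
ΔKE = KE₁ - KE₂ = 4.7472 - 4.2072 = 0.5400 eV

Note: The difference equals the difference in work functions: 4.02 - 3.48 = 0.54 eV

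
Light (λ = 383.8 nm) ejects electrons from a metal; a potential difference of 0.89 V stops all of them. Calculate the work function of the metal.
2.34 eV

The stopping potential gives the maximum kinetic energy: KE_max = eV_s = 0.89 eV

From Einstein's photoelectric equation: KE_max = hc/λ - φ
Rearranging: φ = hc/λ - KE_max

Calculate photon energy:
E_photon = hc/λ = (6.626×10⁻³⁴ J·s)(3×10⁸ m/s) / (383.8×10⁻⁹ m) = 3.2304 eV

Therefore:
φ = 3.2304 - 0.89 = 2.34 eV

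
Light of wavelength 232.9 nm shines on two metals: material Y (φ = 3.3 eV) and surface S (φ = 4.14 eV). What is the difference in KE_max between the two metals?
0.8400 eV

Using KE_max = hc/λ - φ for each metal:

Photon energy: E = hc/λ = 5.3235 eV

For material Y (φ₁ = 3.3 eV):
KE₁ = E - φ₁ = 5.3235 - 3.3 = 2.0235 eV

For surface S (φ₂ = 4.14 eV):
KE₂ = E - φ₂ = 5.3235 - 4.14 = 1.1835 eV

Difference:
ΔKE = KE₁ - KE₂ = 2.0235 - 1.1835 = 0.8400 eV

Note: The difference equals the difference in work functions: 4.14 - 3.3 = 0.84 eV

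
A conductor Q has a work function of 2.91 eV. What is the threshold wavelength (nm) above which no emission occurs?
426.06 nm

The threshold wavelength is when the photon energy equals the work function:
hc/λ₀ = φ

Solving for λ₀:
λ₀ = hc/φ = (6.626×10⁻³⁴ J·s)(3×10⁸ m/s) / (2.91 eV × 1.602×10⁻¹⁹ J/eV)
λ₀ = 426.06 nm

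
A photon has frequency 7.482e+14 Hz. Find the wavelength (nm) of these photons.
400.68 nm

Using the wave equation: c = fλ

Solving for wavelength:
λ = c/f = (3×10⁸ m/s) / (7.482e+14 Hz)
λ = 400.68 nm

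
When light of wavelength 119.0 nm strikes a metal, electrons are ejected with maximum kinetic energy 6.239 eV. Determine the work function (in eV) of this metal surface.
4.18 eV

From Einstein's photoelectric equation: KE_max = hf - φ = hc/λ - φ

Rearranging for φ:
φ = hc/λ - KE_max

Calculate photon energy:
E_photon = hc/λ = 10.4188 eV

Therefore:
φ = 10.4188 - 6.239 = 4.18 eV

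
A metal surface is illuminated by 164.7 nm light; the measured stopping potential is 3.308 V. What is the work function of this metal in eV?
4.22 eV

The stopping potential gives the maximum kinetic energy: KE_max = eV_s = 3.308 eV

From Einstein's photoelectric equation: KE_max = hc/λ - φ
Rearranging: φ = hc/λ - KE_max

Calculate photon energy:
E_photon = hc/λ = (6.626×10⁻³⁴ J·s)(3×10⁸ m/s) / (164.7×10⁻⁹ m) = 7.5279 eV

Therefore:
φ = 7.5279 - 3.308 = 4.22 eV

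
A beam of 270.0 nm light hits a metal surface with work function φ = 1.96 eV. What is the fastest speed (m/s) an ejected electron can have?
9.6221e+05 m/s

First, find the maximum kinetic energy:
E_photon = hc/λ = 4.5920 eV
KE_max = E_photon - φ = 4.5920 - 1.96 = 2.6320 eV

Convert to Joules: KE_max = 2.6320 × 1.602×10⁻¹⁹ J = 4.2169e-19 J

Then use KE = ½mv² to find velocity:
v = √(2·KE/m) = √(2 × 4.2169e-19 J / 9.109e-31 kg)
v = 9.6221e+05 m/s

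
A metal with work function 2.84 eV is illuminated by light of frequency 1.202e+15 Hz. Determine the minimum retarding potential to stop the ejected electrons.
2.1311 V

The stopping potential V_s satisfies: eV_s = KE_max

First, find KE_max using Einstein's equation:
E_photon = hf = (6.626×10⁻³⁴ J·s)(1.202e+15 Hz) = 4.9711 eV
KE_max = E_photon - φ = 4.9711 - 2.84 = 2.1311 eV

Since eV_s = KE_max:
V_s = KE_max/e = 2.1311 V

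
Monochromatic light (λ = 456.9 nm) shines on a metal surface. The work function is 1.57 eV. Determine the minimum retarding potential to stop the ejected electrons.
1.1436 V

The stopping potential V_s satisfies: eV_s = KE_max

First, find KE_max using Einstein's equation:
E_photon = hc/λ = 2.7136 eV
KE_max = E_photon - φ = 2.7136 - 1.57 = 1.1436 eV

Since eV_s = KE_max:
V_s = KE_max/e = 1.1436 V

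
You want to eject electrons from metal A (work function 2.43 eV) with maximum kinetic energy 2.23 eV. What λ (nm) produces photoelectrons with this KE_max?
266.06 nm

From Einstein's equation: KE_max = hc/λ - φ

Rearranging for λ:
hc/λ = KE_max + φ
λ = hc/(KE_max + φ)

Required photon energy:
E_photon = KE_max + φ = 2.23 + 2.43 = 4.66 eV

Required wavelength:
λ = hc/E_photon = (6.626×10⁻³⁴)(3×10⁸) / (4.66 × 1.602×10⁻¹⁹)
λ = 266.06 nm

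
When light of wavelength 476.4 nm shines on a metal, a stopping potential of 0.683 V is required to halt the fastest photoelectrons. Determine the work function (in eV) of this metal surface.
1.92 eV

The stopping potential gives the maximum kinetic energy: KE_max = eV_s = 0.683 eV

From Einstein's photoelectric equation: KE_max = hc/λ - φ
Rearranging: φ = hc/λ - KE_max

Calculate photon energy:
E_photon = hc/λ = (6.626×10⁻³⁴ J·s)(3×10⁸ m/s) / (476.4×10⁻⁹ m) = 2.6025 eV

Therefore:
φ = 2.6025 - 0.683 = 1.92 eV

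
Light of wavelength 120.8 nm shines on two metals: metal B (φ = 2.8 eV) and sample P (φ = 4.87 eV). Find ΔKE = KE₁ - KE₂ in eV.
2.0700 eV

Using KE_max = hc/λ - φ for each metal:

Photon energy: E = hc/λ = 10.2636 eV

For metal B (φ₁ = 2.8 eV):
KE₁ = E - φ₁ = 10.2636 - 2.8 = 7.4636 eV

For sample P (φ₂ = 4.87 eV):
KE₂ = E - φ₂ = 10.2636 - 4.87 = 5.3936 eV

Difference:
ΔKE = KE₁ - KE₂ = 7.4636 - 5.3936 = 2.0700 eV

Note: The difference equals the difference in work functions: 4.87 - 2.8 = 2.07 eV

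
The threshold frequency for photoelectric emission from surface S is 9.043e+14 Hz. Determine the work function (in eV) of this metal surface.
3.74 eV

At the threshold frequency, photon energy equals work function:
φ = hf₀

Calculating:
φ = (6.626×10⁻³⁴ J·s)(9.043e+14 Hz)
φ = 3.74 eV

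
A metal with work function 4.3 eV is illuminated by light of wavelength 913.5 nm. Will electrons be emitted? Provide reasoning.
No

For photoemission, the photon energy must exceed the work function.

Photon energy: E = hc/λ = 1.3572 eV
Work function: φ = 4.3 eV

Since E_photon (1.3572 eV) < φ (4.3 eV), photoemission will NOT occur.
The threshold wavelength is λ₀ = hc/φ = 288.3 nm.
Since 913.5 nm > 288.3 nm, the photons lack sufficient energy.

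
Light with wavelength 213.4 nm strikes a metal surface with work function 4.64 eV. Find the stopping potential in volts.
1.1699 V

The stopping potential V_s satisfies: eV_s = KE_max

First, find KE_max using Einstein's equation:
E_photon = hc/λ = 5.8099 eV
KE_max = E_photon - φ = 5.8099 - 4.64 = 1.1699 eV

Since eV_s = KE_max:
V_s = KE_max/e = 1.1699 V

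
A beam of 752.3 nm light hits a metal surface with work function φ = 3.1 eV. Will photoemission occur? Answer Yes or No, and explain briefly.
No

For photoemission, the photon energy must exceed the work function.

Photon energy: E = hc/λ = 1.6481 eV
Work function: φ = 3.1 eV

Since E_photon (1.6481 eV) < φ (3.1 eV), photoemission will NOT occur.
The threshold wavelength is λ₀ = hc/φ = 399.9 nm.
Since 752.3 nm > 399.9 nm, the photons lack sufficient energy.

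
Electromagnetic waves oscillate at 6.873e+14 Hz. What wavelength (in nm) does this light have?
436.19 nm

Using the wave equation: c = fλ

Solving for wavelength:
λ = c/f = (3×10⁸ m/s) / (6.873e+14 Hz)
λ = 436.19 nm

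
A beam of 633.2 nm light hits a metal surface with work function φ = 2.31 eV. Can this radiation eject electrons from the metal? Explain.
No

For photoemission, the photon energy must exceed the work function.

Photon energy: E = hc/λ = 1.9581 eV
Work function: φ = 2.31 eV

Since E_photon (1.9581 eV) < φ (2.31 eV), photoemission will NOT occur.
The threshold wavelength is λ₀ = hc/φ = 536.7 nm.
Since 633.2 nm > 536.7 nm, the photons lack sufficient energy.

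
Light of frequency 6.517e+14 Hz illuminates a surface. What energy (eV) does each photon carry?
2.6952 eV

Using E = hf:

E = hf = (6.626×10⁻³⁴ J·s)(6.517e+14 Hz)
E = 2.6952 eV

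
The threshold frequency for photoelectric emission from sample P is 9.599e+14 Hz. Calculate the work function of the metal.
3.97 eV

At the threshold frequency, photon energy equals work function:
φ = hf₀

Calculating:
φ = (6.626×10⁻³⁴ J·s)(9.599e+14 Hz)
φ = 3.97 eV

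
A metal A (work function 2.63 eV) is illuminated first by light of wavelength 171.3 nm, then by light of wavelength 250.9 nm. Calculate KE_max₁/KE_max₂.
1.9934

Using Einstein's equation: KE_max = hc/λ - φ

For λ₁ = 171.3 nm:
E₁ = hc/λ₁ = 7.2378 eV
KE₁ = E₁ - φ = 7.2378 - 2.63 = 4.6078 eV

For λ₂ = 250.9 nm:
E₂ = hc/λ₂ = 4.9416 eV
KE₂ = E₂ - φ = 4.9416 - 2.63 = 2.3116 eV

Ratio: KE₁/KE₂ = 4.6078/2.3116 = 1.9934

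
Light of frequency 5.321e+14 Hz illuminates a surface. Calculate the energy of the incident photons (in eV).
2.2006 eV

Using E = hf:

E = hf = (6.626×10⁻³⁴ J·s)(5.321e+14 Hz)
E = 2.2006 eV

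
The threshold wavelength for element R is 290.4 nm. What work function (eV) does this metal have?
4.27 eV

At the threshold wavelength, photon energy equals work function:
φ = hc/λ₀

Calculating:
φ = (6.626×10⁻³⁴ J·s)(3×10⁸ m/s) / (290.4×10⁻⁹ m)
φ = 4.27 eV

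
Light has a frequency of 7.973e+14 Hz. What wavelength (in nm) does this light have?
376.01 nm

Using the wave equation: c = fλ

Solving for wavelength:
λ = c/f = (3×10⁸ m/s) / (7.973e+14 Hz)
λ = 376.01 nm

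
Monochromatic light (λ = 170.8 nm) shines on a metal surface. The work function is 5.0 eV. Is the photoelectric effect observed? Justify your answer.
Yes

For photoemission, the photon energy must exceed the work function.

Photon energy: E = hc/λ = 7.2590 eV
Work function: φ = 5.0 eV

Since E_photon (7.2590 eV) > φ (5.0 eV), photoemission WILL occur.
The threshold wavelength is λ₀ = hc/φ = 248.0 nm.
Since 170.8 nm < 248.0 nm, the light has sufficient energy.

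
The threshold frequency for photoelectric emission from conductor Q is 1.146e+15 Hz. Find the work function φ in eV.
4.74 eV

At the threshold frequency, photon energy equals work function:
φ = hf₀

Calculating:
φ = (6.626×10⁻³⁴ J·s)(1.146e+15 Hz)
φ = 4.74 eV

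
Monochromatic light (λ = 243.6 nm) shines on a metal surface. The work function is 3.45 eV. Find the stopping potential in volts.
1.6397 V

The stopping potential V_s satisfies: eV_s = KE_max

First, find KE_max using Einstein's equation:
E_photon = hc/λ = 5.0897 eV
KE_max = E_photon - φ = 5.0897 - 3.45 = 1.6397 eV

Since eV_s = KE_max:
V_s = KE_max/e = 1.6397 V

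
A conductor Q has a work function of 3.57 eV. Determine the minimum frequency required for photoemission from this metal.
8.6322e+14 Hz

The threshold frequency is when the photon energy equals the work function:
hf₀ = φ

Solving for f₀:
f₀ = φ/h = (3.57 eV × 1.602×10⁻¹⁹ J/eV) / (6.626×10⁻³⁴ J·s)
f₀ = 8.6322e+14 Hz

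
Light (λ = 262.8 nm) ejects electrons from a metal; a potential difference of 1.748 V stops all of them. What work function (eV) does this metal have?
2.97 eV

The stopping potential gives the maximum kinetic energy: KE_max = eV_s = 1.748 eV

From Einstein's photoelectric equation: KE_max = hc/λ - φ
Rearranging: φ = hc/λ - KE_max

Calculate photon energy:
E_photon = hc/λ = (6.626×10⁻³⁴ J·s)(3×10⁸ m/s) / (262.8×10⁻⁹ m) = 4.7178 eV

Therefore:
φ = 4.7178 - 1.748 = 2.97 eV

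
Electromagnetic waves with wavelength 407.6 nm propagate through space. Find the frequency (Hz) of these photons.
7.3551e+14 Hz

Using the wave equation: c = fλ

Solving for frequency:
f = c/λ = (3×10⁸ m/s) / (407.6×10⁻⁹ m)
f = 7.3551e+14 Hz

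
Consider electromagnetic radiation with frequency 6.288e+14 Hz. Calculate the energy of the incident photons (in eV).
2.6005 eV

Using E = hf:

E = hf = (6.626×10⁻³⁴ J·s)(6.288e+14 Hz)
E = 2.6005 eV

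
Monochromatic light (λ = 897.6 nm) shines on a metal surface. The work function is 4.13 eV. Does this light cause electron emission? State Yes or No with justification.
No

For photoemission, the photon energy must exceed the work function.

Photon energy: E = hc/λ = 1.3813 eV
Work function: φ = 4.13 eV

Since E_photon (1.3813 eV) < φ (4.13 eV), photoemission will NOT occur.
The threshold wavelength is λ₀ = hc/φ = 300.2 nm.
Since 897.6 nm > 300.2 nm, the photons lack sufficient energy.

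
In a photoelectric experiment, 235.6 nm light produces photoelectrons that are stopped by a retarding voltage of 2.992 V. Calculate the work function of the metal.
2.27 eV

The stopping potential gives the maximum kinetic energy: KE_max = eV_s = 2.992 eV

From Einstein's photoelectric equation: KE_max = hc/λ - φ
Rearranging: φ = hc/λ - KE_max

Calculate photon energy:
E_photon = hc/λ = (6.626×10⁻³⁴ J·s)(3×10⁸ m/s) / (235.6×10⁻⁹ m) = 5.2625 eV

Therefore:
φ = 5.2625 - 2.992 = 2.27 eV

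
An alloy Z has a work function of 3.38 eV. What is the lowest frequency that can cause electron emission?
8.1728e+14 Hz

The threshold frequency is when the photon energy equals the work function:
hf₀ = φ

Solving for f₀:
f₀ = φ/h = (3.38 eV × 1.602×10⁻¹⁹ J/eV) / (6.626×10⁻³⁴ J·s)
f₀ = 8.1728e+14 Hz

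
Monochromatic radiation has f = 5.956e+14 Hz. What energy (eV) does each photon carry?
2.4632 eV

Using E = hf:

E = hf = (6.626×10⁻³⁴ J·s)(5.956e+14 Hz)
E = 2.4632 eV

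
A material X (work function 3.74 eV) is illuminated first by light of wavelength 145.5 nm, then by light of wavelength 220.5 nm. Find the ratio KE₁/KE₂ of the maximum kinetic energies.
2.5393

Using Einstein's equation: KE_max = hc/λ - φ

For λ₁ = 145.5 nm:
E₁ = hc/λ₁ = 8.5213 eV
KE₁ = E₁ - φ = 8.5213 - 3.74 = 4.7813 eV

For λ₂ = 220.5 nm:
E₂ = hc/λ₂ = 5.6229 eV
KE₂ = E₂ - φ = 5.6229 - 3.74 = 1.8829 eV

Ratio: KE₁/KE₂ = 4.7813/1.8829 = 2.5393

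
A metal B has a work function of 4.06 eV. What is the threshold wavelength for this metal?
305.38 nm

The threshold wavelength is when the photon energy equals the work function:
hc/λ₀ = φ

Solving for λ₀:
λ₀ = hc/φ = (6.626×10⁻³⁴ J·s)(3×10⁸ m/s) / (4.06 eV × 1.602×10⁻¹⁹ J/eV)
λ₀ = 305.38 nm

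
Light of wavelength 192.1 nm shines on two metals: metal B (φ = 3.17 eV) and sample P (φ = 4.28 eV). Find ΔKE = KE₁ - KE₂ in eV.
1.1100 eV

Using KE_max = hc/λ - φ for each metal:

Photon energy: E = hc/λ = 6.4541 eV

For metal B (φ₁ = 3.17 eV):
KE₁ = E - φ₁ = 6.4541 - 3.17 = 3.2841 eV

For sample P (φ₂ = 4.28 eV):
KE₂ = E - φ₂ = 6.4541 - 4.28 = 2.1741 eV

Difference:
ΔKE = KE₁ - KE₂ = 3.2841 - 2.1741 = 1.1100 eV

Note: The difference equals the difference in work functions: 4.28 - 3.17 = 1.11 eV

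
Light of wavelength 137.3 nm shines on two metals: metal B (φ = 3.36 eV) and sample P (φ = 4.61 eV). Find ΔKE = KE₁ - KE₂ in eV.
1.2500 eV

Using KE_max = hc/λ - φ for each metal:

Photon energy: E = hc/λ = 9.0302 eV

For metal B (φ₁ = 3.36 eV):
KE₁ = E - φ₁ = 9.0302 - 3.36 = 5.6702 eV

For sample P (φ₂ = 4.61 eV):
KE₂ = E - φ₂ = 9.0302 - 4.61 = 4.4202 eV

Difference:
ΔKE = KE₁ - KE₂ = 5.6702 - 4.4202 = 1.2500 eV

Note: The difference equals the difference in work functions: 4.61 - 3.36 = 1.25 eV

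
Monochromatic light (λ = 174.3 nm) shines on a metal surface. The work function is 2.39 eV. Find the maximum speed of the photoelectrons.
1.2890e+06 m/s

First, find the maximum kinetic energy:
E_photon = hc/λ = 7.1133 eV
KE_max = E_photon - φ = 7.1133 - 2.39 = 4.7233 eV

Convert to Joules: KE_max = 4.7233 × 1.602×10⁻¹⁹ J = 7.5675e-19 J

Then use KE = ½mv² to find velocity:
v = √(2·KE/m) = √(2 × 7.5675e-19 J / 9.109e-31 kg)
v = 1.2890e+06 m/s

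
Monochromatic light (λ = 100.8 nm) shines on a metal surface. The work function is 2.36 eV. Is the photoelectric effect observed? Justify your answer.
Yes

For photoemission, the photon energy must exceed the work function.

Photon energy: E = hc/λ = 12.3000 eV
Work function: φ = 2.36 eV

Since E_photon (12.3000 eV) > φ (2.36 eV), photoemission WILL occur.
The threshold wavelength is λ₀ = hc/φ = 525.4 nm.
Since 100.8 nm < 525.4 nm, the light has sufficient energy.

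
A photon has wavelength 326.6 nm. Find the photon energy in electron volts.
3.7962 eV

Using E = hf = hc/λ:

E = hc/λ = (6.626×10⁻³⁴ J·s)(3×10⁸ m/s) / (326.6×10⁻⁹ m)
E = 3.7962 eV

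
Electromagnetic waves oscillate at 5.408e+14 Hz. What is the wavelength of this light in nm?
554.35 nm

Using the wave equation: c = fλ

Solving for wavelength:
λ = c/f = (3×10⁸ m/s) / (5.408e+14 Hz)
λ = 554.35 nm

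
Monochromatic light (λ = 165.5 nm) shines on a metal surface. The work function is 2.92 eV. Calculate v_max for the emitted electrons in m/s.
1.2681e+06 m/s

First, find the maximum kinetic energy:
E_photon = hc/λ = 7.4915 eV
KE_max = E_photon - φ = 7.4915 - 2.92 = 4.5715 eV

Convert to Joules: KE_max = 4.5715 × 1.602×10⁻¹⁹ J = 7.3243e-19 J

Then use KE = ½mv² to find velocity:
v = √(2·KE/m) = √(2 × 7.3243e-19 J / 9.109e-31 kg)
v = 1.2681e+06 m/s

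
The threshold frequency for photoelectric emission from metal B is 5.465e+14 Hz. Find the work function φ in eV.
2.26 eV

At the threshold frequency, photon energy equals work function:
φ = hf₀

Calculating:
φ = (6.626×10⁻³⁴ J·s)(5.465e+14 Hz)
φ = 2.26 eV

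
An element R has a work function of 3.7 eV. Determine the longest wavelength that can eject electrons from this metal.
335.09 nm

The threshold wavelength is when the photon energy equals the work function:
hc/λ₀ = φ

Solving for λ₀:
λ₀ = hc/φ = (6.626×10⁻³⁴ J·s)(3×10⁸ m/s) / (3.7 eV × 1.602×10⁻¹⁹ J/eV)
λ₀ = 335.09 nm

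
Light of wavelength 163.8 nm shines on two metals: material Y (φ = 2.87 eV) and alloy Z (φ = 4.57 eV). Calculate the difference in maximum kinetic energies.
1.7000 eV

Using KE_max = hc/λ - φ for each metal:

Photon energy: E = hc/λ = 7.5692 eV

For material Y (φ₁ = 2.87 eV):
KE₁ = E - φ₁ = 7.5692 - 2.87 = 4.6992 eV

For alloy Z (φ₂ = 4.57 eV):
KE₂ = E - φ₂ = 7.5692 - 4.57 = 2.9992 eV

Difference:
ΔKE = KE₁ - KE₂ = 4.6992 - 2.9992 = 1.7000 eV

Note: The difference equals the difference in work functions: 4.57 - 2.87 = 1.70 eV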